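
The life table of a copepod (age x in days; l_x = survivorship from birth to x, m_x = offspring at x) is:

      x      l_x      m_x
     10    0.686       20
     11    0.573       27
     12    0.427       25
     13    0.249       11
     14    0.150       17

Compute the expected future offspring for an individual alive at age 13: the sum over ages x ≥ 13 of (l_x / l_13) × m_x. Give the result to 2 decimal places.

l_13 = 0.249. Conditional survival from age 13 to x is l_x / l_13.
  x=13: (0.249/0.249) × 11 = 11.0000
  x=14: (0.150/0.249) × 17 = 10.2410
Sum = 11.0000 + 10.2410 = 21.2410

21.24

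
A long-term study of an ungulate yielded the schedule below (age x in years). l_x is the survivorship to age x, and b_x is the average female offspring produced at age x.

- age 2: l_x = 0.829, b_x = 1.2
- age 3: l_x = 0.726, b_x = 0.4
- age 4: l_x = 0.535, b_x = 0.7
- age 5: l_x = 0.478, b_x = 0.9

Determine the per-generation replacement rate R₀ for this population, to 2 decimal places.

R₀ = Σ l_x b_x:
  age 2: 0.829 × 1.2 = 0.9948
  age 3: 0.726 × 0.4 = 0.2904
  age 4: 0.535 × 0.7 = 0.3745
  age 5: 0.478 × 0.9 = 0.4302
R₀ = 0.9948 + 0.2904 + 0.3745 + 0.4302 = 2.0899

2.09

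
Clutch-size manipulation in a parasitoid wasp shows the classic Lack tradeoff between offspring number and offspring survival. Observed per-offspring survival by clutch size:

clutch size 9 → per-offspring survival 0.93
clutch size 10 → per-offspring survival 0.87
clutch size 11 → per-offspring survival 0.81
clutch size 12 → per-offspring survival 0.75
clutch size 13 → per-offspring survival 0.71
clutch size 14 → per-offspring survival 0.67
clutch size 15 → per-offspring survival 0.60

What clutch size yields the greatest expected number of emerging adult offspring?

14

Expected emerging adult offspring = c × s(c):
  c=9: 9 × 0.93 = 8.370
  c=10: 10 × 0.87 = 8.700
  c=11: 11 × 0.81 = 8.910
  c=12: 12 × 0.75 = 9.000
  c=13: 13 × 0.71 = 9.230
  c=14: 14 × 0.67 = 9.380
  c=15: 15 × 0.60 = 9.000
Maximum at c = 14 (9.380 emerging adult offspring).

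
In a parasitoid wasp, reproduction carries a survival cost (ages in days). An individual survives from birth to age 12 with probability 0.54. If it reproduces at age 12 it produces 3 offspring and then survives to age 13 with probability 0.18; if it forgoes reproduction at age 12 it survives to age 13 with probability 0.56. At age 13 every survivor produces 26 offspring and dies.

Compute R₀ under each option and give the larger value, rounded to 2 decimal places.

breed at age 12: R₀ = 0.54 × (3 + 0.18 × 26) = 0.54 × 7.6800 = 4.1472
delay to age 13: R₀ = 0.54 × (0.56 × 26) = 0.54 × 14.5600 = 7.8624
Higher: delay to age 13 (7.8624).

7.86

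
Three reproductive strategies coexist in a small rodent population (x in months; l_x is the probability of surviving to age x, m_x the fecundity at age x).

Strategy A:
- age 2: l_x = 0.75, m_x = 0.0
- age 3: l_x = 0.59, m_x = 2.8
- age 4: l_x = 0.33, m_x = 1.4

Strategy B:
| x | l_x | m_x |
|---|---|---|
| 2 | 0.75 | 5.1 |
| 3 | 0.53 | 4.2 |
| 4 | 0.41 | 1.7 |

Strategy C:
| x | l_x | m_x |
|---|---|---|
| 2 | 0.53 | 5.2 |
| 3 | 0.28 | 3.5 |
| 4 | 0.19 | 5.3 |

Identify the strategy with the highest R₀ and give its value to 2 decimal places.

Strategy A: R₀ = 0.75×0.0 + 0.59×2.8 + 0.33×1.4 = 2.1140
Strategy B: R₀ = 0.75×5.1 + 0.53×4.2 + 0.41×1.7 = 6.7480
Strategy C: R₀ = 0.53×5.2 + 0.28×3.5 + 0.19×5.3 = 4.7430
Highest R₀: strategy B with 6.7480.

6.75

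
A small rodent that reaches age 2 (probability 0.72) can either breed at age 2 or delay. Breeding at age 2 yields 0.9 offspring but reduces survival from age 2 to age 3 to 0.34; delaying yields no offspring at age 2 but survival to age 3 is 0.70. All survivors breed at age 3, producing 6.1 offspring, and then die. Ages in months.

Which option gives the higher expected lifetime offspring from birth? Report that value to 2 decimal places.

breed at age 2: R₀ = 0.72 × (0.9 + 0.34 × 6.1) = 0.72 × 2.9740 = 2.1413
delay to age 3: R₀ = 0.72 × (0.70 × 6.1) = 0.72 × 4.2700 = 3.0744
Higher: delay to age 3 (3.0744).

3.07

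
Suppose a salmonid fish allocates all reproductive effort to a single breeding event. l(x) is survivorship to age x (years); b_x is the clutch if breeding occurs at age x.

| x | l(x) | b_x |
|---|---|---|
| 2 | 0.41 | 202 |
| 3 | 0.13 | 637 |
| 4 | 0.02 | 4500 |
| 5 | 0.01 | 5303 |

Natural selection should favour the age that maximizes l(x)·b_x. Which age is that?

4

Expected offspring if breeding at age x = l(x) × b_x:
  age 2: 0.41 × 202 = 82.820
  age 3: 0.13 × 637 = 82.810
  age 4: 0.02 × 4500 = 90.000
  age 5: 0.01 × 5303 = 53.030
Maximum at age 4 (90.000).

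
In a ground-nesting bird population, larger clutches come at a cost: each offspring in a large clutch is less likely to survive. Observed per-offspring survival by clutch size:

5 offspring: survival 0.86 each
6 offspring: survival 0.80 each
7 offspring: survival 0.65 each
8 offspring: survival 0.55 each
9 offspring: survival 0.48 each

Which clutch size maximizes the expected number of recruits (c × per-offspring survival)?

Expected recruits = c × s(c):
  c=5: 5 × 0.86 = 4.300
  c=6: 6 × 0.80 = 4.800
  c=7: 7 × 0.65 = 4.550
  c=8: 8 × 0.55 = 4.400
  c=9: 9 × 0.48 = 4.320
Maximum at c = 6 (4.800 recruits).

6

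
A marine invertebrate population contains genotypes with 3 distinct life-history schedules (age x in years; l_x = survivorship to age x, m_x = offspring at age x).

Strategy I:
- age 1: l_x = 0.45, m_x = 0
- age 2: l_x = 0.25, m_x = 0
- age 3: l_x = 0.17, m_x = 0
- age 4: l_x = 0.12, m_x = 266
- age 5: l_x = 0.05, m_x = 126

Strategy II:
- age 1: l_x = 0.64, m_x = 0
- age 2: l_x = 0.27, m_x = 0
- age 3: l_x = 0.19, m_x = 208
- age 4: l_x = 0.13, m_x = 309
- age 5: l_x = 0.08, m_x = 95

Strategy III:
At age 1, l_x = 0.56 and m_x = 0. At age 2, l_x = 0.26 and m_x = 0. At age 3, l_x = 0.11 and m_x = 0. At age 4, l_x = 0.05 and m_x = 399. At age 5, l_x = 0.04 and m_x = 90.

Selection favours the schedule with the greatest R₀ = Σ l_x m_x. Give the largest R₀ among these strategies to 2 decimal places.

Strategy I: R₀ = 0.45×0 + 0.25×0 + 0.17×0 + 0.12×266 + 0.05×126 = 38.2200
Strategy II: R₀ = 0.64×0 + 0.27×0 + 0.19×208 + 0.13×309 + 0.08×95 = 87.2900
Strategy III: R₀ = 0.56×0 + 0.26×0 + 0.11×0 + 0.05×399 + 0.04×90 = 23.5500
Highest R₀: strategy II with 87.2900.

87.29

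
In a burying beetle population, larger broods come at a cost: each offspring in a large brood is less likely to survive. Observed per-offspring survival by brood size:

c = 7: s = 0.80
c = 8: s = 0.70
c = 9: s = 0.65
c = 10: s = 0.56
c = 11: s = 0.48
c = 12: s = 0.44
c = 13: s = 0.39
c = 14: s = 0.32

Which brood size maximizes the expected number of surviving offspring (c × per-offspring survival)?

9

Expected surviving offspring = c × s(c):
  c=7: 7 × 0.80 = 5.600
  c=8: 8 × 0.70 = 5.600
  c=9: 9 × 0.65 = 5.850
  c=10: 10 × 0.56 = 5.600
  c=11: 11 × 0.48 = 5.280
  c=12: 12 × 0.44 = 5.280
  c=13: 13 × 0.39 = 5.070
  c=14: 14 × 0.32 = 4.480
Maximum at c = 9 (5.850 surviving offspring).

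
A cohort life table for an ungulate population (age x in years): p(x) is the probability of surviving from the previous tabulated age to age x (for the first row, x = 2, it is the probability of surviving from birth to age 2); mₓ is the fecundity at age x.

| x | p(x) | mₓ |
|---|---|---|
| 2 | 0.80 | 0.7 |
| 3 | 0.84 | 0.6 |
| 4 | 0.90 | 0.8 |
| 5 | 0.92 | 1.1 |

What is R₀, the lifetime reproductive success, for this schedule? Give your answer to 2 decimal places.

Survivorship from birth: l_x = p_2·p_3·…·p_x.
  l_2 = 0.80000
  l_3 = 0.67200
  l_4 = 0.60480
  l_5 = 0.55642
R₀ = Σ l_x mₓ:
  age 2: 0.80000 × 0.7 = 0.5600
  age 3: 0.67200 × 0.6 = 0.4032
  age 4: 0.60480 × 0.8 = 0.4838
  age 5: 0.55642 × 1.1 = 0.6121
R₀ = 0.5600 + 0.4032 + 0.4838 + 0.6121 = 2.0591

2.06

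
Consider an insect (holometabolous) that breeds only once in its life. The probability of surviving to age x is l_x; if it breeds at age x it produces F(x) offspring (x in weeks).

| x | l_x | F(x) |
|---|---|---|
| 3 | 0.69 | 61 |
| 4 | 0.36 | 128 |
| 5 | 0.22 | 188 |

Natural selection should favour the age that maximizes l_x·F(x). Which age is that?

Expected offspring if breeding at age x = l_x × F(x):
  age 3: 0.69 × 61 = 42.090
  age 4: 0.36 × 128 = 46.080
  age 5: 0.22 × 188 = 41.360
Maximum at age 4 (46.080).

4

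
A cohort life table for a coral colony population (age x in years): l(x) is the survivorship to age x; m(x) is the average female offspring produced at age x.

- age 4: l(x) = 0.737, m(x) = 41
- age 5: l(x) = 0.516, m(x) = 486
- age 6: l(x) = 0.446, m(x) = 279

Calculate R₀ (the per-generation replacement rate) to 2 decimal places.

405.43

R₀ = Σ l(x) m(x):
  age 4: 0.737 × 41 = 30.2170
  age 5: 0.516 × 486 = 250.7760
  age 6: 0.446 × 279 = 124.4340
R₀ = 30.2170 + 250.7760 + 124.4340 = 405.4270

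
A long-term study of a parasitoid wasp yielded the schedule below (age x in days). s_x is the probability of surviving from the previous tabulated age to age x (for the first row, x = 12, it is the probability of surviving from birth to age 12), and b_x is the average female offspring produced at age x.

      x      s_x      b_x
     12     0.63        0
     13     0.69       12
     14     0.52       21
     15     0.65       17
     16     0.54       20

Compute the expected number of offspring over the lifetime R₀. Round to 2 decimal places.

14.05

Survivorship from birth: l_x = s_12·s_13·…·s_x.
  l_12 = 0.63000
  l_13 = 0.43470
  l_14 = 0.22604
  l_15 = 0.14693
  l_16 = 0.07934
R₀ = Σ l_x b_x:
  age 12: 0.63000 × 0 = 0.0000
  age 13: 0.43470 × 12 = 5.2164
  age 14: 0.22604 × 21 = 4.7468
  age 15: 0.14693 × 17 = 2.4978
  age 16: 0.07934 × 20 = 1.5868
R₀ = 0.0000 + 5.2164 + 4.7468 + 2.4978 + 1.5868 = 14.0479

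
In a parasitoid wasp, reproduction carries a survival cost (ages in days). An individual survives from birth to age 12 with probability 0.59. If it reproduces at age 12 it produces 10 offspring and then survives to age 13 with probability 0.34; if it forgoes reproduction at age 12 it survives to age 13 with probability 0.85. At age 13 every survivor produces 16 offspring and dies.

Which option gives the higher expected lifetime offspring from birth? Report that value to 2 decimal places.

breed at age 12: R₀ = 0.59 × (10 + 0.34 × 16) = 0.59 × 15.4400 = 9.1096
delay to age 13: R₀ = 0.59 × (0.85 × 16) = 0.59 × 13.6000 = 8.0240
Higher: breed at age 12 (9.1096).

9.11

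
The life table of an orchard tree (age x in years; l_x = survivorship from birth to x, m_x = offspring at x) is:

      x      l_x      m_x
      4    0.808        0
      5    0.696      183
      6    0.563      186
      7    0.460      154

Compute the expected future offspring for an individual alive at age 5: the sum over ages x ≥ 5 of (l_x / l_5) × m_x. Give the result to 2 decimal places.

l_5 = 0.696. Conditional survival from age 5 to x is l_x / l_5.
  x=5: (0.696/0.696) × 183 = 183.0000
  x=6: (0.563/0.696) × 186 = 150.4569
  x=7: (0.460/0.696) × 154 = 101.7816
Sum = 183.0000 + 150.4569 + 101.7816 = 435.2385

435.24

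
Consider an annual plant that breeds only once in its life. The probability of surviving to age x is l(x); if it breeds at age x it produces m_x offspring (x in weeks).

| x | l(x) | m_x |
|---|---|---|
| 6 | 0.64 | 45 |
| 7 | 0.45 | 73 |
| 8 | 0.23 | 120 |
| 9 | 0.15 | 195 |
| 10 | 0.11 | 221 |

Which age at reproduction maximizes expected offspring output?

7

Expected offspring if breeding at age x = l(x) × m_x:
  age 6: 0.64 × 45 = 28.800
  age 7: 0.45 × 73 = 32.850
  age 8: 0.23 × 120 = 27.600
  age 9: 0.15 × 195 = 29.250
  age 10: 0.11 × 221 = 24.310
Maximum at age 7 (32.850).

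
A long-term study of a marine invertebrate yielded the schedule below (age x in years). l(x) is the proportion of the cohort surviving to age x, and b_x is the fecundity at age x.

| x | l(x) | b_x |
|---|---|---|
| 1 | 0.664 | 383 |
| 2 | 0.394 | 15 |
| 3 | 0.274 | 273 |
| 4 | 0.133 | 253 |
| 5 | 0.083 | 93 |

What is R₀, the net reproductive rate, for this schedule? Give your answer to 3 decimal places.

376.392

R₀ = Σ l(x) b_x:
  age 1: 0.664 × 383 = 254.3120
  age 2: 0.394 × 15 = 5.9100
  age 3: 0.274 × 273 = 74.8020
  age 4: 0.133 × 253 = 33.6490
  age 5: 0.083 × 93 = 7.7190
R₀ = 254.3120 + 5.9100 + 74.8020 + 33.6490 + 7.7190 = 376.3920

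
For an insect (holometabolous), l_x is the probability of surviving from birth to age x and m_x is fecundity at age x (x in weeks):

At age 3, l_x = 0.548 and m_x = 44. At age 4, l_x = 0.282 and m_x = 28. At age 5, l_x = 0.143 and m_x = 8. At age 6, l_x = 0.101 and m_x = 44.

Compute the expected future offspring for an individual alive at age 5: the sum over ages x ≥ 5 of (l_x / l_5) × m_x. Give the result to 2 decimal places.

l_5 = 0.143. Conditional survival from age 5 to x is l_x / l_5.
  x=5: (0.143/0.143) × 8 = 8.0000
  x=6: (0.101/0.143) × 44 = 31.0769
Sum = 8.0000 + 31.0769 = 39.0769

39.08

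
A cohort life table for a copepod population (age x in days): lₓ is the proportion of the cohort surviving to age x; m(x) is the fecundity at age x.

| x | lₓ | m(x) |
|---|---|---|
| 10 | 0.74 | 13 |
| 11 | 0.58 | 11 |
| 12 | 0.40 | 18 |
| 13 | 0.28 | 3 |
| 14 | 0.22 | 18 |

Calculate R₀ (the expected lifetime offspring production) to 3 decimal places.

28.000

R₀ = Σ lₓ m(x):
  age 10: 0.74 × 13 = 9.6200
  age 11: 0.58 × 11 = 6.3800
  age 12: 0.40 × 18 = 7.2000
  age 13: 0.28 × 3 = 0.8400
  age 14: 0.22 × 18 = 3.9600
R₀ = 9.6200 + 6.3800 + 7.2000 + 0.8400 + 3.9600 = 28.0000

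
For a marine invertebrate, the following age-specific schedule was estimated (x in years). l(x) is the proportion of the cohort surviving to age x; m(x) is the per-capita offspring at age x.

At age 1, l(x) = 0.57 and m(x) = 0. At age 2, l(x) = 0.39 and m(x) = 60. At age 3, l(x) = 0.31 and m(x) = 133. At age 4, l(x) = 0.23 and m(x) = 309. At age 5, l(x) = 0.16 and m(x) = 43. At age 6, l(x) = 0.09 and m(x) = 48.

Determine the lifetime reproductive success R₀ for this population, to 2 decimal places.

146.90

R₀ = Σ l(x) m(x):
  age 1: 0.57 × 0 = 0.0000
  age 2: 0.39 × 60 = 23.4000
  age 3: 0.31 × 133 = 41.2300
  age 4: 0.23 × 309 = 71.0700
  age 5: 0.16 × 43 = 6.8800
  age 6: 0.09 × 48 = 4.3200
R₀ = 0.0000 + 23.4000 + 41.2300 + 71.0700 + 6.8800 + 4.3200 = 146.9000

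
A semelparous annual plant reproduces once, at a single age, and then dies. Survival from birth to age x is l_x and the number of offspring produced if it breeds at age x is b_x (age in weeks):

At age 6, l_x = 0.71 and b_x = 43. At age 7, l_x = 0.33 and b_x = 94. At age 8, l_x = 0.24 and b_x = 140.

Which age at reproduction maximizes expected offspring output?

Expected offspring if breeding at age x = l_x × b_x:
  age 6: 0.71 × 43 = 30.530
  age 7: 0.33 × 94 = 31.020
  age 8: 0.24 × 140 = 33.600
Maximum at age 8 (33.600).

8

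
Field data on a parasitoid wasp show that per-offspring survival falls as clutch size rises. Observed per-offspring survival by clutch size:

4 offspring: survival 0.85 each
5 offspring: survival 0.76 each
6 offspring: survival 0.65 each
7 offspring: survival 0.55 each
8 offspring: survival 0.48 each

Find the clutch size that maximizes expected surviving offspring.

Expected surviving offspring = c × s(c):
  c=4: 4 × 0.85 = 3.400
  c=5: 5 × 0.76 = 3.800
  c=6: 6 × 0.65 = 3.900
  c=7: 7 × 0.55 = 3.850
  c=8: 8 × 0.48 = 3.840
Maximum at c = 6 (3.900 surviving offspring).

6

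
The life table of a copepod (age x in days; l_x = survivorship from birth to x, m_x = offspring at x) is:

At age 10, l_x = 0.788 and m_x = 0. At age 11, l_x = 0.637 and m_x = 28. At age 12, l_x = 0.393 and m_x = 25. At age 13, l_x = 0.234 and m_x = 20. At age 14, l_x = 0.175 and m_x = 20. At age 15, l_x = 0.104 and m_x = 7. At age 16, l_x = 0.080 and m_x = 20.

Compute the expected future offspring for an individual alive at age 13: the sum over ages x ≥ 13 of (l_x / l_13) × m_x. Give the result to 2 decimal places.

l_13 = 0.234. Conditional survival from age 13 to x is l_x / l_13.
  x=13: (0.234/0.234) × 20 = 20.0000
  x=14: (0.175/0.234) × 20 = 14.9573
  x=15: (0.104/0.234) × 7 = 3.1111
  x=16: (0.080/0.234) × 20 = 6.8376
Sum = 20.0000 + 14.9573 + 3.1111 + 6.8376 = 44.9060

44.91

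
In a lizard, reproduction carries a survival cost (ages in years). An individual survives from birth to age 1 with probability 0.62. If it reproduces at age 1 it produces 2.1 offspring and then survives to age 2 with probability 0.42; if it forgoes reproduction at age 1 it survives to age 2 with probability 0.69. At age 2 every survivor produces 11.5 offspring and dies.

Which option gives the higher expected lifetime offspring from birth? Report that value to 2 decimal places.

breed at age 1: R₀ = 0.62 × (2.1 + 0.42 × 11.5) = 0.62 × 6.9300 = 4.2966
delay to age 2: R₀ = 0.62 × (0.69 × 11.5) = 0.62 × 7.9350 = 4.9197
Higher: delay to age 2 (4.9197).

4.92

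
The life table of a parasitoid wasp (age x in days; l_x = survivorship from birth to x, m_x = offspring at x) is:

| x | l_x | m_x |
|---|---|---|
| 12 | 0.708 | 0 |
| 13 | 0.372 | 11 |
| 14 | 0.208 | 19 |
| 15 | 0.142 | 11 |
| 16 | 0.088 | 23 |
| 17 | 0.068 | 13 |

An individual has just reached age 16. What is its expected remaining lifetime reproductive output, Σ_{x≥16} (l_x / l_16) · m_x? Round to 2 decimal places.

l_16 = 0.088. Conditional survival from age 16 to x is l_x / l_16.
  x=16: (0.088/0.088) × 23 = 23.0000
  x=17: (0.068/0.088) × 13 = 10.0455
Sum = 23.0000 + 10.0455 = 33.0455

33.05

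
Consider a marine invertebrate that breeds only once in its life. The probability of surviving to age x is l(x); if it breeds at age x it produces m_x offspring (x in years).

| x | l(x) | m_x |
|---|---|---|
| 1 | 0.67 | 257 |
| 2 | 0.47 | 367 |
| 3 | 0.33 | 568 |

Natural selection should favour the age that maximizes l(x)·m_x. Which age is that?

Expected offspring if breeding at age x = l(x) × m_x:
  age 1: 0.67 × 257 = 172.190
  age 2: 0.47 × 367 = 172.490
  age 3: 0.33 × 568 = 187.440
Maximum at age 3 (187.440).

3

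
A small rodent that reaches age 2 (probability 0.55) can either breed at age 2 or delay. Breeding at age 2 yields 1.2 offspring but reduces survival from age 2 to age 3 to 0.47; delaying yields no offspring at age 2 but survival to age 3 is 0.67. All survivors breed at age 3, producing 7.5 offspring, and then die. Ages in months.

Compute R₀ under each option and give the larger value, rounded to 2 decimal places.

2.76

breed at age 2: R₀ = 0.55 × (1.2 + 0.47 × 7.5) = 0.55 × 4.7250 = 2.5987
delay to age 3: R₀ = 0.55 × (0.67 × 7.5) = 0.55 × 5.0250 = 2.7638
Higher: delay to age 3 (2.7638).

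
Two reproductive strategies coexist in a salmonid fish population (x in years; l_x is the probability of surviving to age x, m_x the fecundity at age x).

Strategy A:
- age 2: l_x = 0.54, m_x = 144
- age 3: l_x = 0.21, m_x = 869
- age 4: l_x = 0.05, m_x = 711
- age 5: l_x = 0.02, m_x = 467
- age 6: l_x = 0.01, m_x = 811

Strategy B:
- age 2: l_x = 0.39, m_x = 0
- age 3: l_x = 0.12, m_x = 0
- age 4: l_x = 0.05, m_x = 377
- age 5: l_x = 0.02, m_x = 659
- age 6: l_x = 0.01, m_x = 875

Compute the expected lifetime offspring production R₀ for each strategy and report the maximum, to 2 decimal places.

Strategy A: R₀ = 0.54×144 + 0.21×869 + 0.05×711 + 0.02×467 + 0.01×811 = 313.2500
Strategy B: R₀ = 0.39×0 + 0.12×0 + 0.05×377 + 0.02×659 + 0.01×875 = 40.7800
Highest R₀: strategy A with 313.2500.

313.25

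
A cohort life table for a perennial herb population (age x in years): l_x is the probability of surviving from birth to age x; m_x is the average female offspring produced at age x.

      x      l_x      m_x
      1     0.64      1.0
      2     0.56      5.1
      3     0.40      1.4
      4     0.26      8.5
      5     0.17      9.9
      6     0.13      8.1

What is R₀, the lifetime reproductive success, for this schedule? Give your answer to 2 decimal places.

R₀ = Σ l_x m_x:
  age 1: 0.64 × 1.0 = 0.6400
  age 2: 0.56 × 5.1 = 2.8560
  age 3: 0.40 × 1.4 = 0.5600
  age 4: 0.26 × 8.5 = 2.2100
  age 5: 0.17 × 9.9 = 1.6830
  age 6: 0.13 × 8.1 = 1.0530
R₀ = 0.6400 + 2.8560 + 0.5600 + 2.2100 + 1.6830 + 1.0530 = 9.0020

9.00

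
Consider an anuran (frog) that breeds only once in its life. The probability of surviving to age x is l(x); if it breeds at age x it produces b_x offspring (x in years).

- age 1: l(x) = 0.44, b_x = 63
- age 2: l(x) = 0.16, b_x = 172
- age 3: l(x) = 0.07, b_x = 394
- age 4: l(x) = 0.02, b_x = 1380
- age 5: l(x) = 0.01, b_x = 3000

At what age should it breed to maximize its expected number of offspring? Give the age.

Expected offspring if breeding at age x = l(x) × b_x:
  age 1: 0.44 × 63 = 27.720
  age 2: 0.16 × 172 = 27.520
  age 3: 0.07 × 394 = 27.580
  age 4: 0.02 × 1380 = 27.600
  age 5: 0.01 × 3000 = 30.000
Maximum at age 5 (30.000).

5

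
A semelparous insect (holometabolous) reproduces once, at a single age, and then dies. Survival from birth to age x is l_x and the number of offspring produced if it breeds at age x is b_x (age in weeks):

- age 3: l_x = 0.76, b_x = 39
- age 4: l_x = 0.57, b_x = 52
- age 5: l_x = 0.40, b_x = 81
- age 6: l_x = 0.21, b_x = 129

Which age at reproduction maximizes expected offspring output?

Expected offspring if breeding at age x = l_x × b_x:
  age 3: 0.76 × 39 = 29.640
  age 4: 0.57 × 52 = 29.640
  age 5: 0.40 × 81 = 32.400
  age 6: 0.21 × 129 = 27.090
Maximum at age 5 (32.400).

5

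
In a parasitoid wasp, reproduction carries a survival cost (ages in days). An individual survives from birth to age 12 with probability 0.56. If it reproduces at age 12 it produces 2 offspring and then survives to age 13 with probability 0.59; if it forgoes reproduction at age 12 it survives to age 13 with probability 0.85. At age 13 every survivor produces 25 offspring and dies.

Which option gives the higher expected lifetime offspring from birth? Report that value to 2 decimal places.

breed at age 12: R₀ = 0.56 × (2 + 0.59 × 25) = 0.56 × 16.7500 = 9.3800
delay to age 13: R₀ = 0.56 × (0.85 × 25) = 0.56 × 21.2500 = 11.9000
Higher: delay to age 13 (11.9000).

11.90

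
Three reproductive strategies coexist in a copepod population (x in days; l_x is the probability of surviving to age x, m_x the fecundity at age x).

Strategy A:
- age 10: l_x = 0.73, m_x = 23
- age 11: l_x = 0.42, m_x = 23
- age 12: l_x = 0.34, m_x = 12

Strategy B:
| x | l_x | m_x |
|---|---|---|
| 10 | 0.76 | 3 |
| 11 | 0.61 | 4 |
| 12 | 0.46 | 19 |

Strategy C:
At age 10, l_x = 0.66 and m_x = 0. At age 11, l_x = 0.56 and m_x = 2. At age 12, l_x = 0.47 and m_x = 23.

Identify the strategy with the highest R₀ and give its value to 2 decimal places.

Strategy A: R₀ = 0.73×23 + 0.42×23 + 0.34×12 = 30.5300
Strategy B: R₀ = 0.76×3 + 0.61×4 + 0.46×19 = 13.4600
Strategy C: R₀ = 0.66×0 + 0.56×2 + 0.47×23 = 11.9300
Highest R₀: strategy A with 30.5300.

30.53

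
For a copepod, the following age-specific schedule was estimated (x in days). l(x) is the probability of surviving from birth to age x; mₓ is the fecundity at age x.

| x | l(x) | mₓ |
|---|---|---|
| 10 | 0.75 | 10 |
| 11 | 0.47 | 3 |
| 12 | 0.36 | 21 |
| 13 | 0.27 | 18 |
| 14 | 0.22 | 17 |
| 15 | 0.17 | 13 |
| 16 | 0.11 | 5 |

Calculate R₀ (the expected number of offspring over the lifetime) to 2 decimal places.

27.83

R₀ = Σ l(x) mₓ:
  age 10: 0.75 × 10 = 7.5000
  age 11: 0.47 × 3 = 1.4100
  age 12: 0.36 × 21 = 7.5600
  age 13: 0.27 × 18 = 4.8600
  age 14: 0.22 × 17 = 3.7400
  age 15: 0.17 × 13 = 2.2100
  age 16: 0.11 × 5 = 0.5500
R₀ = 7.5000 + 1.4100 + 7.5600 + 4.8600 + 3.7400 + 2.2100 + 0.5500 = 27.8300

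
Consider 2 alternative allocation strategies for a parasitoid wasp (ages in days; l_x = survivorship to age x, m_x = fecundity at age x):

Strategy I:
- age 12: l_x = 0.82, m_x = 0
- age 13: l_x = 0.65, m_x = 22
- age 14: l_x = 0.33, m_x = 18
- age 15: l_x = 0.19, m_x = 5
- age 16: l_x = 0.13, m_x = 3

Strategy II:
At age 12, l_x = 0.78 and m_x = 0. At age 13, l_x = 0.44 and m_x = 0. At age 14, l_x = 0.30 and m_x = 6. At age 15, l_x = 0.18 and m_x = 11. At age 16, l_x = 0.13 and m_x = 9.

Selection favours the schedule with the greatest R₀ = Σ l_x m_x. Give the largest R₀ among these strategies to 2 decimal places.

Strategy I: R₀ = 0.82×0 + 0.65×22 + 0.33×18 + 0.19×5 + 0.13×3 = 21.5800
Strategy II: R₀ = 0.78×0 + 0.44×0 + 0.30×6 + 0.18×11 + 0.13×9 = 4.9500
Highest R₀: strategy I with 21.5800.

21.58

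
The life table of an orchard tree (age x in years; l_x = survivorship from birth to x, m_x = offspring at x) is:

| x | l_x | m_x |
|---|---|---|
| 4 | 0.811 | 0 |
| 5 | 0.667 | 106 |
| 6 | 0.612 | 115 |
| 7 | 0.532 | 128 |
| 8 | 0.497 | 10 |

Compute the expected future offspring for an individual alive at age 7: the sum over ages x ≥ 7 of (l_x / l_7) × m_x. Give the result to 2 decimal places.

137.34

l_7 = 0.532. Conditional survival from age 7 to x is l_x / l_7.
  x=7: (0.532/0.532) × 128 = 128.0000
  x=8: (0.497/0.532) × 10 = 9.3421
Sum = 128.0000 + 9.3421 = 137.3421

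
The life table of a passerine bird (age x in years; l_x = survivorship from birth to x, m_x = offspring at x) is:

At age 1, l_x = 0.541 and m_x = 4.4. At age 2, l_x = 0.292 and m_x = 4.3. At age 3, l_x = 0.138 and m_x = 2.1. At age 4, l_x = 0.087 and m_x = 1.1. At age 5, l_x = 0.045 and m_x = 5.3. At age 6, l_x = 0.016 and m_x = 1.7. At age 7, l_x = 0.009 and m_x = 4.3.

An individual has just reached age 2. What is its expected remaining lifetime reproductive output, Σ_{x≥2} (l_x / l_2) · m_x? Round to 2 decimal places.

6.66

l_2 = 0.292. Conditional survival from age 2 to x is l_x / l_2.
  x=2: (0.292/0.292) × 4.3 = 4.3000
  x=3: (0.138/0.292) × 2.1 = 0.9925
  x=4: (0.087/0.292) × 1.1 = 0.3277
  x=5: (0.045/0.292) × 5.3 = 0.8168
  x=6: (0.016/0.292) × 1.7 = 0.0932
  x=7: (0.009/0.292) × 4.3 = 0.1325
Sum = 4.3000 + 0.9925 + 0.3277 + 0.8168 + 0.0932 + 0.1325 = 6.6627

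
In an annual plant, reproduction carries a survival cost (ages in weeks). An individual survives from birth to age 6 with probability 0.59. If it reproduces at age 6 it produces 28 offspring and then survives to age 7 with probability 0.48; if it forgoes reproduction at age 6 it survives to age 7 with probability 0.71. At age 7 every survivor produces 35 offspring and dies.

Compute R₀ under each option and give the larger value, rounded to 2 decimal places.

26.43

breed at age 6: R₀ = 0.59 × (28 + 0.48 × 35) = 0.59 × 44.8000 = 26.4320
delay to age 7: R₀ = 0.59 × (0.71 × 35) = 0.59 × 24.8500 = 14.6615
Higher: breed at age 6 (26.4320).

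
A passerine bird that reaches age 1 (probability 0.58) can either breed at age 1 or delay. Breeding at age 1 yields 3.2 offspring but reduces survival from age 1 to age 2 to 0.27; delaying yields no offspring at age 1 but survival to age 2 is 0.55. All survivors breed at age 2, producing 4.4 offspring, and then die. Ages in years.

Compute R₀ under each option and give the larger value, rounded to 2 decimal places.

breed at age 1: R₀ = 0.58 × (3.2 + 0.27 × 4.4) = 0.58 × 4.3880 = 2.5450
delay to age 2: R₀ = 0.58 × (0.55 × 4.4) = 0.58 × 2.4200 = 1.4036
Higher: breed at age 1 (2.5450).

2.55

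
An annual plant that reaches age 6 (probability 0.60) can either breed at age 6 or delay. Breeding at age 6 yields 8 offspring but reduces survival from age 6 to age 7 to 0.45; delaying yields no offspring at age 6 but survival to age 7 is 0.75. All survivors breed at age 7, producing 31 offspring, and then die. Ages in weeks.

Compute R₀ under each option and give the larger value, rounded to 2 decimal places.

13.95

breed at age 6: R₀ = 0.60 × (8 + 0.45 × 31) = 0.60 × 21.9500 = 13.1700
delay to age 7: R₀ = 0.60 × (0.75 × 31) = 0.60 × 23.2500 = 13.9500
Higher: delay to age 7 (13.9500).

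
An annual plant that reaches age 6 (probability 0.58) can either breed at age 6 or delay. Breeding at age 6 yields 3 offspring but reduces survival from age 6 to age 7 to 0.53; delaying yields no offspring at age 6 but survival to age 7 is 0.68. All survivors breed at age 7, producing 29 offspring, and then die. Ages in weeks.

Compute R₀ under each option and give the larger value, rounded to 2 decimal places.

breed at age 6: R₀ = 0.58 × (3 + 0.53 × 29) = 0.58 × 18.3700 = 10.6546
delay to age 7: R₀ = 0.58 × (0.68 × 29) = 0.58 × 19.7200 = 11.4376
Higher: delay to age 7 (11.4376).

11.44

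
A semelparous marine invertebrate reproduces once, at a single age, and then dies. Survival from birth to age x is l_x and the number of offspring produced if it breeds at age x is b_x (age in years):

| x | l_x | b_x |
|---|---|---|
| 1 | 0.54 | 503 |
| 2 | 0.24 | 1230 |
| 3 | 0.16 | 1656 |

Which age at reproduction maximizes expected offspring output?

2

Expected offspring if breeding at age x = l_x × b_x:
  age 1: 0.54 × 503 = 271.620
  age 2: 0.24 × 1230 = 295.200
  age 3: 0.16 × 1656 = 264.960
Maximum at age 2 (295.200).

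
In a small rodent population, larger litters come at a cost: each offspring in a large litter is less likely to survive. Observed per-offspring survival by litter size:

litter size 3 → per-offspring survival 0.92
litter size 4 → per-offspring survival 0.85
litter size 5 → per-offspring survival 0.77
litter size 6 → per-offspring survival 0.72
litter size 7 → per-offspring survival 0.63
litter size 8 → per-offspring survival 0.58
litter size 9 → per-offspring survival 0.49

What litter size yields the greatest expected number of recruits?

8

Expected recruits = c × s(c):
  c=3: 3 × 0.92 = 2.760
  c=4: 4 × 0.85 = 3.400
  c=5: 5 × 0.77 = 3.850
  c=6: 6 × 0.72 = 4.320
  c=7: 7 × 0.63 = 4.410
  c=8: 8 × 0.58 = 4.640
  c=9: 9 × 0.49 = 4.410
Maximum at c = 8 (4.640 recruits).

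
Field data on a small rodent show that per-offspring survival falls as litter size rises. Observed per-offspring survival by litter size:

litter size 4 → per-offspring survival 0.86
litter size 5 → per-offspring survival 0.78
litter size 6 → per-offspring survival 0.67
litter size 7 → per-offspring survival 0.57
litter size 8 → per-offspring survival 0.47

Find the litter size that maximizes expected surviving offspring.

Expected surviving offspring = c × s(c):
  c=4: 4 × 0.86 = 3.440
  c=5: 5 × 0.78 = 3.900
  c=6: 6 × 0.67 = 4.020
  c=7: 7 × 0.57 = 3.990
  c=8: 8 × 0.47 = 3.760
Maximum at c = 6 (4.020 surviving offspring).

6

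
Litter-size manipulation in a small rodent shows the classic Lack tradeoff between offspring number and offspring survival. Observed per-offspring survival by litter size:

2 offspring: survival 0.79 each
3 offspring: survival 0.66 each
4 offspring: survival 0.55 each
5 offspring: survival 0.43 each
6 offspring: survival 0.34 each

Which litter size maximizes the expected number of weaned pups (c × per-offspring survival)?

4

Expected weaned pups = c × s(c):
  c=2: 2 × 0.79 = 1.580
  c=3: 3 × 0.66 = 1.980
  c=4: 4 × 0.55 = 2.200
  c=5: 5 × 0.43 = 2.150
  c=6: 6 × 0.34 = 2.040
Maximum at c = 4 (2.200 weaned pups).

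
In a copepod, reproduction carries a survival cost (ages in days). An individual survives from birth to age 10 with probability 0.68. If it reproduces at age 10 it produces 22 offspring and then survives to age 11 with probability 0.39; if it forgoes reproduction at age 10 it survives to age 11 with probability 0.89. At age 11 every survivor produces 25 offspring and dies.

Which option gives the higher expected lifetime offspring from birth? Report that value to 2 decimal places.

breed at age 10: R₀ = 0.68 × (22 + 0.39 × 25) = 0.68 × 31.7500 = 21.5900
delay to age 11: R₀ = 0.68 × (0.89 × 25) = 0.68 × 22.2500 = 15.1300
Higher: breed at age 10 (21.5900).

21.59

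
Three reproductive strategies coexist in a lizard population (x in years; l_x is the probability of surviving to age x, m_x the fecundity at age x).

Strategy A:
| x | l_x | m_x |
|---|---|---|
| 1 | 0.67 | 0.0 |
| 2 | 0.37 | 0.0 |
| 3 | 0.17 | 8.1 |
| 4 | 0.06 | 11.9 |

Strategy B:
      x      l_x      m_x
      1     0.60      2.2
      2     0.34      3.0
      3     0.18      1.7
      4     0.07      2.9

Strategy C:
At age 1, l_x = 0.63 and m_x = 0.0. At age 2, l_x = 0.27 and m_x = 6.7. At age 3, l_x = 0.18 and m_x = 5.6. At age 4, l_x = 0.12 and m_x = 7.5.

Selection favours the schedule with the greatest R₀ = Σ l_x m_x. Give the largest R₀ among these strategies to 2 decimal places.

Strategy A: R₀ = 0.67×0.0 + 0.37×0.0 + 0.17×8.1 + 0.06×11.9 = 2.0910
Strategy B: R₀ = 0.60×2.2 + 0.34×3.0 + 0.18×1.7 + 0.07×2.9 = 2.8490
Strategy C: R₀ = 0.63×0.0 + 0.27×6.7 + 0.18×5.6 + 0.12×7.5 = 3.7170
Highest R₀: strategy C with 3.7170.

3.72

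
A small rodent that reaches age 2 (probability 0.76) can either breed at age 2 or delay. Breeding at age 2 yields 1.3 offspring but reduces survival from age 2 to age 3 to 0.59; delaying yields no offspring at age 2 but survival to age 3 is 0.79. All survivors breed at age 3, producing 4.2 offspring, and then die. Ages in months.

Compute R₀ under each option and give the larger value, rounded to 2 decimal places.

breed at age 2: R₀ = 0.76 × (1.3 + 0.59 × 4.2) = 0.76 × 3.7780 = 2.8713
delay to age 3: R₀ = 0.76 × (0.79 × 4.2) = 0.76 × 3.3180 = 2.5217
Higher: breed at age 2 (2.8713).

2.87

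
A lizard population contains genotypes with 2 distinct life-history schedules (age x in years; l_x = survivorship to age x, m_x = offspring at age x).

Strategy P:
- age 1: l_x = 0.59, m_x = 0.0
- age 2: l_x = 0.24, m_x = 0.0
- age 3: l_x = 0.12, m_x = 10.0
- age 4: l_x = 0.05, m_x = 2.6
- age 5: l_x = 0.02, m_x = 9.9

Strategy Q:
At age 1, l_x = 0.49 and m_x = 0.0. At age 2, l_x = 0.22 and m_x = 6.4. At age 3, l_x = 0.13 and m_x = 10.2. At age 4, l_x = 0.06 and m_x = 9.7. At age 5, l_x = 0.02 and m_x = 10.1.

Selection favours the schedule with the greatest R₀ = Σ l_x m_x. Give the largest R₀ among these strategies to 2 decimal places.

3.52

Strategy P: R₀ = 0.59×0.0 + 0.24×0.0 + 0.12×10.0 + 0.05×2.6 + 0.02×9.9 = 1.5280
Strategy Q: R₀ = 0.49×0.0 + 0.22×6.4 + 0.13×10.2 + 0.06×9.7 + 0.02×10.1 = 3.5180
Highest R₀: strategy Q with 3.5180.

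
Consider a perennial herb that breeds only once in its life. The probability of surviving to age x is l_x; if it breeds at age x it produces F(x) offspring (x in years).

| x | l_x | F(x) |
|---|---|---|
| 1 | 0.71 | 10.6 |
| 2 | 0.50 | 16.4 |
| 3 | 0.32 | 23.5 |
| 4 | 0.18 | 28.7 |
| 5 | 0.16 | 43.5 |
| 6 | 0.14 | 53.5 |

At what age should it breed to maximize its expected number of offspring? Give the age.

Expected offspring if breeding at age x = l_x × F(x):
  age 1: 0.71 × 10.6 = 7.526
  age 2: 0.50 × 16.4 = 8.200
  age 3: 0.32 × 23.5 = 7.520
  age 4: 0.18 × 28.7 = 5.166
  age 5: 0.16 × 43.5 = 6.960
  age 6: 0.14 × 53.5 = 7.490
Maximum at age 2 (8.200).

2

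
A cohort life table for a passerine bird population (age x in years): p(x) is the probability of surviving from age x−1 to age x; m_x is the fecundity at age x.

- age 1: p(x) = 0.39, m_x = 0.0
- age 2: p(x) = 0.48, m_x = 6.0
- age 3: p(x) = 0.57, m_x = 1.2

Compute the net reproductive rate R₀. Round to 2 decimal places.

Survivorship from birth: l_x = p_1·p_2·…·p_x.
  l_1 = 0.39000
  l_2 = 0.18720
  l_3 = 0.10670
R₀ = Σ l_x m_x:
  age 1: 0.39000 × 0.0 = 0.0000
  age 2: 0.18720 × 6.0 = 1.1232
  age 3: 0.10670 × 1.2 = 0.1280
R₀ = 0.0000 + 1.1232 + 0.1280 = 1.2512

1.25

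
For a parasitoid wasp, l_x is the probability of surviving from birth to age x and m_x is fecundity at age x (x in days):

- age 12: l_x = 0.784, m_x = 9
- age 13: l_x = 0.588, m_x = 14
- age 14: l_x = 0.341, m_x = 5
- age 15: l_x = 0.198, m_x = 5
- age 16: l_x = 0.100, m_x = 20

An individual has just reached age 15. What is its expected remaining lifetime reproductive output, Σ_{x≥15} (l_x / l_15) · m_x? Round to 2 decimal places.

15.10

l_15 = 0.198. Conditional survival from age 15 to x is l_x / l_15.
  x=15: (0.198/0.198) × 5 = 5.0000
  x=16: (0.100/0.198) × 20 = 10.1010
Sum = 5.0000 + 10.1010 = 15.1010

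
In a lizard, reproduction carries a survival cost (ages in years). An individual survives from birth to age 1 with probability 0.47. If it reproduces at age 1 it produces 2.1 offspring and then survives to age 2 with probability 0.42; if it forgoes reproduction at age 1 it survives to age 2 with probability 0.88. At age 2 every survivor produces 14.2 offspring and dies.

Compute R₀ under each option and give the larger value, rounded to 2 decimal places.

breed at age 1: R₀ = 0.47 × (2.1 + 0.42 × 14.2) = 0.47 × 8.0640 = 3.7901
delay to age 2: R₀ = 0.47 × (0.88 × 14.2) = 0.47 × 12.4960 = 5.8731
Higher: delay to age 2 (5.8731).

5.87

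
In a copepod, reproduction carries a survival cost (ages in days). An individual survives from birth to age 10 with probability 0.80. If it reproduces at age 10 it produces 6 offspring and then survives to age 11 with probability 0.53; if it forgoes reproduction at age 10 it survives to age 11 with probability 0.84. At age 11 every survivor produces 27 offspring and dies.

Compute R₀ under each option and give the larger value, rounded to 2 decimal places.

breed at age 10: R₀ = 0.80 × (6 + 0.53 × 27) = 0.80 × 20.3100 = 16.2480
delay to age 11: R₀ = 0.80 × (0.84 × 27) = 0.80 × 22.6800 = 18.1440
Higher: delay to age 11 (18.1440).

18.14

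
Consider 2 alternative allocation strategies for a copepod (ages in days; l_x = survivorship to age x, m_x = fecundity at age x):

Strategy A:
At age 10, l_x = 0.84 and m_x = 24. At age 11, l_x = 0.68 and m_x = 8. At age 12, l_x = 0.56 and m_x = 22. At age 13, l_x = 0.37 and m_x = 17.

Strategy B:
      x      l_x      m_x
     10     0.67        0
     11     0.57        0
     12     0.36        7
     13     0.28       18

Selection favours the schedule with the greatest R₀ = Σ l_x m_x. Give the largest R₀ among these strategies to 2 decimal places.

Strategy A: R₀ = 0.84×24 + 0.68×8 + 0.56×22 + 0.37×17 = 44.2100
Strategy B: R₀ = 0.67×0 + 0.57×0 + 0.36×7 + 0.28×18 = 7.5600
Highest R₀: strategy A with 44.2100.

44.21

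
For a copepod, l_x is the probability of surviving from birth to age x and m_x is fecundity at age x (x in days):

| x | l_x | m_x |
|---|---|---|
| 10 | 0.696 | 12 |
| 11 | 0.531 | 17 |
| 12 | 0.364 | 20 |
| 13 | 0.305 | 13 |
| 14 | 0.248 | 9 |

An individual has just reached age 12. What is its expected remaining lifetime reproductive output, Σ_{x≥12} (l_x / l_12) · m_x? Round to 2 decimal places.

37.02

l_12 = 0.364. Conditional survival from age 12 to x is l_x / l_12.
  x=12: (0.364/0.364) × 20 = 20.0000
  x=13: (0.305/0.364) × 13 = 10.8929
  x=14: (0.248/0.364) × 9 = 6.1319
Sum = 20.0000 + 10.8929 + 6.1319 = 37.0247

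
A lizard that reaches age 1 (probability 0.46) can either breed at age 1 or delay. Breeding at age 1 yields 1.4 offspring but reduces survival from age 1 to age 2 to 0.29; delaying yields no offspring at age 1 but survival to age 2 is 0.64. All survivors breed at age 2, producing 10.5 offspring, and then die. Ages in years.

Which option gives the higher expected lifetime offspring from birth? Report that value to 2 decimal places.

3.09

breed at age 1: R₀ = 0.46 × (1.4 + 0.29 × 10.5) = 0.46 × 4.4450 = 2.0447
delay to age 2: R₀ = 0.46 × (0.64 × 10.5) = 0.46 × 6.7200 = 3.0912
Higher: delay to age 2 (3.0912).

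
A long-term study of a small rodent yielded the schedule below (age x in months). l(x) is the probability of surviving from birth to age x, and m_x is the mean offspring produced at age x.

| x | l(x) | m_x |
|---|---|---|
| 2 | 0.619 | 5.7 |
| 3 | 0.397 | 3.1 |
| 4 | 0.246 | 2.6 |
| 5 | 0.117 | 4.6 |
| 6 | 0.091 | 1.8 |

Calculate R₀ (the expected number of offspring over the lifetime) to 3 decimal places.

6.101

R₀ = Σ l(x) m_x:
  age 2: 0.619 × 5.7 = 3.5283
  age 3: 0.397 × 3.1 = 1.2307
  age 4: 0.246 × 2.6 = 0.6396
  age 5: 0.117 × 4.6 = 0.5382
  age 6: 0.091 × 1.8 = 0.1638
R₀ = 3.5283 + 1.2307 + 0.6396 + 0.5382 + 0.1638 = 6.1006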